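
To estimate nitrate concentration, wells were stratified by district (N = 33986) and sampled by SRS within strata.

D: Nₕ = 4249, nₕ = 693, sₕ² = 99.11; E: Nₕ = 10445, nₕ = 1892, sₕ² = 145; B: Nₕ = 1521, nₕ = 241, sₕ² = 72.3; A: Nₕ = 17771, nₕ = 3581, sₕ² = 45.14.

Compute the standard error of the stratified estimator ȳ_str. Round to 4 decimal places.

0.1051

Var(ȳ_str) = Σₕ Wₕ²(1 − fₕ)sₕ²/nₕ with Wₕ = Nₕ/N, N = 33986.
D: Wₕ = 0.12502207; term = 0.12502207²·(1 − 0.16309720)·99.11/693 = 0.0018708226.
E: Wₕ = 0.30733243; term = 0.30733243²·(1 − 0.18113930)·145/1892 = 0.0059275289.
B: Wₕ = 0.04475372; term = 0.04475372²·(1 − 0.15844839)·72.3/241 = 5.0566202 × 10^-4.
A: Wₕ = 0.52289178; term = 0.52289178²·(1 − 0.20150807)·45.14/3581 = 0.0027520188.
Sum = 0.011056032.
SE = √(0.011056032) = 0.1051.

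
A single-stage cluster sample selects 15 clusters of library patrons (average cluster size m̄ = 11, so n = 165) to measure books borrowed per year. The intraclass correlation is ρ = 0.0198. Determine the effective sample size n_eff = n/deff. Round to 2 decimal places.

137.73

deff = 1 + (11 − 1)·0.0198 = 1 + 0.198 = 1.198.
n_eff = 165 / 1.198 = 137.73.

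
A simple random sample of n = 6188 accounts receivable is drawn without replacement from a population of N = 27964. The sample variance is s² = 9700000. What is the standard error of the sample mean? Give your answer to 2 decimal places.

34.94

Under SRS without replacement, Var(ȳ) = (1 − f)·s²/n with f = n/N = 6188/27964 = 0.22128451.
Var(ȳ) = (1 − 0.22128451)·9700000/6188 = 0.77871549·1567.5501 = 1220.6755.
SE(ȳ) = √(1220.6755) = 34.94.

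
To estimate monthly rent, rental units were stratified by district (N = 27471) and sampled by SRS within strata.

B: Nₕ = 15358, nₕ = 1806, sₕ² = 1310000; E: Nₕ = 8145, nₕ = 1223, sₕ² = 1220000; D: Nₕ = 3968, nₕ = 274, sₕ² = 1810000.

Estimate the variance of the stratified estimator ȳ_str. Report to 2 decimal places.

Var(ȳ_str) = Σₕ Wₕ²(1 − fₕ)sₕ²/nₕ with Wₕ = Nₕ/N, N = 27471.
B: Wₕ = 0.55906228; term = 0.55906228²·(1 − 0.11759344)·1310000/1806 = 200.05189.
E: Wₕ = 0.29649449; term = 0.29649449²·(1 − 0.15015347)·1220000/1223 = 74.525881.
D: Wₕ = 0.14444323; term = 0.14444323²·(1 − 0.06905242)·1810000/274 = 128.3062.
Sum = 402.88397.

402.88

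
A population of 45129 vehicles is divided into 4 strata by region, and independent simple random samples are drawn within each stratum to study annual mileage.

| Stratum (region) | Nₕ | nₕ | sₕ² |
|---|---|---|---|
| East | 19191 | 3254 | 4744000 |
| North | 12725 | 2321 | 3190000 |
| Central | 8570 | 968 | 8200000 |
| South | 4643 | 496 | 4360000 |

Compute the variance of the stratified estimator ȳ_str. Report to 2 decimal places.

662.36

Var(ȳ_str) = Σₕ Wₕ²(1 − fₕ)sₕ²/nₕ with Wₕ = Nₕ/N, N = 45129.
East: Wₕ = 0.42524762; term = 0.42524762²·(1 − 0.16955865)·4744000/3254 = 218.93737.
North: Wₕ = 0.28196947; term = 0.28196947²·(1 − 0.18239686)·3190000/2321 = 89.343355.
Central: Wₕ = 0.18990006; term = 0.18990006²·(1 − 0.11295216)·8200000/968 = 270.97908.
South: Wₕ = 0.10288285; term = 0.10288285²·(1 − 0.10682748)·4360000/496 = 83.104801.
Sum = 662.36461.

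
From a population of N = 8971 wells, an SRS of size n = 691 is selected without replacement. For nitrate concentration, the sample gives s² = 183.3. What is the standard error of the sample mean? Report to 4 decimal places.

Under SRS without replacement, Var(ȳ) = (1 − f)·s²/n with f = n/N = 691/8971 = 0.07702597.
Var(ȳ) = (1 − 0.07702597)·183.3/691 = 0.92297403·0.26526773 = 0.24483522.
SE(ȳ) = √(0.24483522) = 0.4948.

0.4948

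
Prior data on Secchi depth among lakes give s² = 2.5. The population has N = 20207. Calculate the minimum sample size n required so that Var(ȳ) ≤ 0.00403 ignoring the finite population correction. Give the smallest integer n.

Without fpc, n₀ = s²/D = 2.5/0.00403 = 620.3474.
Rounding up, n = 621.

621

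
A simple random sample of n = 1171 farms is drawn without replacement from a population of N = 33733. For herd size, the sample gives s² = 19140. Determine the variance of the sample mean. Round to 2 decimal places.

Under SRS without replacement, Var(ȳ) = (1 − f)·s²/n with f = n/N = 1171/33733 = 0.03471378.
Var(ȳ) = (1 − 0.03471378)·19140/1171 = 0.96528622·16.345004 = 15.777607.

15.78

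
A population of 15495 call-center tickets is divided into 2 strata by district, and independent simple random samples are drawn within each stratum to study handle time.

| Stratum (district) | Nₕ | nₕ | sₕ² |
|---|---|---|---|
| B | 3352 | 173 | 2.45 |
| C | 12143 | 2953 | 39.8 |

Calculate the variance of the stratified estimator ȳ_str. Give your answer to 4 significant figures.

0.006893

Var(ȳ_str) = Σₕ Wₕ²(1 − fₕ)sₕ²/nₕ with Wₕ = Nₕ/N, N = 15495.
B: Wₕ = 0.21632785; term = 0.21632785²·(1 − 0.05161098)·2.45/173 = 6.2853774 × 10^-4.
C: Wₕ = 0.78367215; term = 0.78367215²·(1 − 0.24318537)·39.8/2953 = 0.0062643782.
Sum = 0.0068929159.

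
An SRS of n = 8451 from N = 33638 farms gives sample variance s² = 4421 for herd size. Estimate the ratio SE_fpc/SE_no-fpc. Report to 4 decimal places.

0.8653

f = n/N = 8451/33638 = 0.25123372.
SE_no-fpc = √(s²/n) = 0.72327958; SE_fpc = √((1−f)s²/n) = 0.6258631.
Ratio = √(1−f) = 0.86531282.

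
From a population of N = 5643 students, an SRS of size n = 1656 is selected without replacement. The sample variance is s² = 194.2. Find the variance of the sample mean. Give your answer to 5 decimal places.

0.08286

Under SRS without replacement, Var(ȳ) = (1 − f)·s²/n with f = n/N = 1656/5643 = 0.29346093.
Var(ȳ) = (1 − 0.29346093)·194.2/1656 = 0.70653907·0.11727053 = 0.082856213.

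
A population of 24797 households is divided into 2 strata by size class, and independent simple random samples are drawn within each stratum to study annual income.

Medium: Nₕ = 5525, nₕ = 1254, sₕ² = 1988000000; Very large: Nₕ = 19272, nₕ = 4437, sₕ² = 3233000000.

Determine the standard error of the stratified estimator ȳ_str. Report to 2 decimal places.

632.16

Var(ȳ_str) = Σₕ Wₕ²(1 − fₕ)sₕ²/nₕ with Wₕ = Nₕ/N, N = 24797.
Medium: Wₕ = 0.22280921; term = 0.22280921²·(1 − 0.22696833)·1988000000/1254 = 60839.049.
Very large: Wₕ = 0.77719079; term = 0.77719079²·(1 − 0.23023039)·3233000000/4437 = 338791.36.
Sum = 399630.41.
SE = √(399630.41) = 632.16.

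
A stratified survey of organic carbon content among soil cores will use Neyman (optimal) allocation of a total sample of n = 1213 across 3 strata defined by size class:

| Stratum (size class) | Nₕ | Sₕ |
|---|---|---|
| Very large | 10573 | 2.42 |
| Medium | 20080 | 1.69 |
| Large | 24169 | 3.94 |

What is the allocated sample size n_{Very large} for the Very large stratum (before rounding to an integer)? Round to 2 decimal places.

Neyman allocation: nₕ = n·NₕSₕ / Σⱼ NⱼSⱼ.
Σ NⱼSⱼ = 10573·2.42 + 20080·1.69 + 24169·3.94 = 154747.72.
n_{Very large} = 1213·10573·2.42 / 154747.72 = 200.56.

200.56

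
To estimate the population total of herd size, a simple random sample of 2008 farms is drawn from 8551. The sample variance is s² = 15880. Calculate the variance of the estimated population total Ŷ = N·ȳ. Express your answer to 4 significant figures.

4.425 × 10^8

Var(Ŷ) = N²·Var(ȳ) = N²·(1 − n/N)·s²/n.
f = 2008/8551 = 0.23482634; Var(ȳ) = 0.76517366·15880/2008 = 6.0512738.
Var(Ŷ) = 8551² · 6.0512738 = 4.4246673 × 10^8.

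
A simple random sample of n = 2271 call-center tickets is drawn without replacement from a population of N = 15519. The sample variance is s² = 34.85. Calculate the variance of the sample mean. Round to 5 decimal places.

0.01310

Under SRS without replacement, Var(ȳ) = (1 − f)·s²/n with f = n/N = 2271/15519 = 0.14633675.
Var(ȳ) = (1 − 0.14633675)·34.85/2271 = 0.85366325·0.015345663 = 0.013100028.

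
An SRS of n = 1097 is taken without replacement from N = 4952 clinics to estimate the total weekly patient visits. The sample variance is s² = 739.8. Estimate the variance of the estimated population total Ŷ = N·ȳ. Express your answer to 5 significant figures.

Var(Ŷ) = N²·Var(ȳ) = N²·(1 − n/N)·s²/n.
f = 1097/4952 = 0.22152666; Var(ȳ) = 0.77847334·739.8/1097 = 0.5249905.
Var(Ŷ) = 4952² · 0.5249905 = 1.2873977 × 10^7.

1.2874 × 10^7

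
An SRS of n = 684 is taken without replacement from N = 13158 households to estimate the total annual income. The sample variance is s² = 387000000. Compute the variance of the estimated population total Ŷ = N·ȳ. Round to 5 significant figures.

9.2865 × 10^13

Var(Ŷ) = N²·Var(ȳ) = N²·(1 − n/N)·s²/n.
f = 684/13158 = 0.05198358; Var(ȳ) = 0.94801642·387000000/684 = 536377.71.
Var(Ŷ) = 13158² · 536377.71 = 9.2864663 × 10^13.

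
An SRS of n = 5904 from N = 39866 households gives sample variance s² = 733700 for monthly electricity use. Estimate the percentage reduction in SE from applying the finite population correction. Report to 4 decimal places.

f = n/N = 5904/39866 = 0.14809612.
SE_no-fpc = √(s²/n) = 11.147721; SE_fpc = √((1−f)s²/n) = 10.289195.
Ratio = √(1−f) = 0.92298639. Reduction = 100·(1 − 0.92298639) = 7.7014%.

7.7014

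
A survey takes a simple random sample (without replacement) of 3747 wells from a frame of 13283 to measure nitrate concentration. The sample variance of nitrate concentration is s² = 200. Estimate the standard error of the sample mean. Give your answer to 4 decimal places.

Under SRS without replacement, Var(ȳ) = (1 − f)·s²/n with f = n/N = 3747/13283 = 0.28208989.
Var(ȳ) = (1 − 0.28208989)·200/3747 = 0.71791011·0.053376034 = 0.038319195.
SE(ȳ) = √(0.038319195) = 0.1958.

0.1958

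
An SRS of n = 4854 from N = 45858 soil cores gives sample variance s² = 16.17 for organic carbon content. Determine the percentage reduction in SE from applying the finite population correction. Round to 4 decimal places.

5.4404

f = n/N = 4854/45858 = 0.10584849.
SE_no-fpc = √(s²/n) = 0.057717183; SE_fpc = √((1−f)s²/n) = 0.054577128.
Ratio = √(1−f) = 0.94559585. Reduction = 100·(1 − 0.94559585) = 5.4404%.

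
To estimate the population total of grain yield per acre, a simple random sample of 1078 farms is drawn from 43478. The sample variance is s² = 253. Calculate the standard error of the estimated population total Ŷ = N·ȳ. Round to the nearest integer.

Var(Ŷ) = N²·Var(ȳ) = N²·(1 − n/N)·s²/n.
f = 1078/43478 = 0.02479415; Var(ȳ) = 0.97520585·253/1078 = 0.22887484.
Var(Ŷ) = 43478² · 0.22887484 = 4.3265046 × 10^8.
SE(Ŷ) = √(4.3265046 × 10^8) = 20800.

20800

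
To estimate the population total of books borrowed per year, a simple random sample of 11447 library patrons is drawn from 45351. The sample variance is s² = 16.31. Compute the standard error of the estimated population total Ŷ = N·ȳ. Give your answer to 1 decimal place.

1480.1

Var(Ŷ) = N²·Var(ȳ) = N²·(1 − n/N)·s²/n.
f = 11447/45351 = 0.25240899; Var(ȳ) = 0.74759101·16.31/11447 = 0.0010651882.
Var(Ŷ) = 45351² · 0.0010651882 = 2.1907866 × 10^6.
SE(Ŷ) = √(2.1907866 × 10^6) = 1480.1.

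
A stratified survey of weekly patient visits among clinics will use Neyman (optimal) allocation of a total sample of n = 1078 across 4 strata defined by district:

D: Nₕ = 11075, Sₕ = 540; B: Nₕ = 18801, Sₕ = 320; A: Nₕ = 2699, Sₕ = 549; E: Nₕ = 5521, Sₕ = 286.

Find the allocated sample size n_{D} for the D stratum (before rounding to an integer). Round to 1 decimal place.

428.2

Neyman allocation: nₕ = n·NₕSₕ / Σⱼ NⱼSⱼ.
Σ NⱼSⱼ = 11075·540 + 18801·320 + 2699·549 + 5521·286 = 1.5057577 × 10^7.
n_{D} = 1078·11075·540 / (1.5057577 × 10^7) = 428.2.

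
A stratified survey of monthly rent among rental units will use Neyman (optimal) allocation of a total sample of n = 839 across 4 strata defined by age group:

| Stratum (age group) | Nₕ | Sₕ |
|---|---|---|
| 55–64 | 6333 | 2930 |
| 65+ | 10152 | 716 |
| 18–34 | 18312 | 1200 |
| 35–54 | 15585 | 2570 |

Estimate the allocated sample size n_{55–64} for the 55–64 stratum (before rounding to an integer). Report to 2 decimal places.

177.21

Neyman allocation: nₕ = n·NₕSₕ / Σⱼ NⱼSⱼ.
Σ NⱼSⱼ = 6333·2930 + 10152·716 + 18312·1200 + 15585·2570 = 8.7852372 × 10^7.
n_{55–64} = 839·6333·2930 / (8.7852372 × 10^7) = 177.21.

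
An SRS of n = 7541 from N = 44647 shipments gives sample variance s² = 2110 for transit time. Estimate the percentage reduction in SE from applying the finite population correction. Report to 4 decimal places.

8.8355

f = n/N = 7541/44647 = 0.16890273.
SE_no-fpc = √(s²/n) = 0.52896478; SE_fpc = √((1−f)s²/n) = 0.48222829.
Ratio = √(1−f) = 0.91164537. Reduction = 100·(1 − 0.91164537) = 8.8355%.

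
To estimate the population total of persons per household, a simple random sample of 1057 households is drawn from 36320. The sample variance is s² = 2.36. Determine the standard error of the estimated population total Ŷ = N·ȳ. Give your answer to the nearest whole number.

1691

Var(Ŷ) = N²·Var(ȳ) = N²·(1 − n/N)·s²/n.
f = 1057/36320 = 0.02910242; Var(ȳ) = 0.97089758·2.36/1057 = 0.0021677562.
Var(Ŷ) = 36320² · 0.0021677562 = 2.8595791 × 10^6.
SE(Ŷ) = √(2.8595791 × 10^6) = 1691.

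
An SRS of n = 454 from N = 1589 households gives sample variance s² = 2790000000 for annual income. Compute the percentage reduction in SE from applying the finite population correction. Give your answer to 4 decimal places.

15.4846

f = n/N = 454/1589 = 0.28571429.
SE_no-fpc = √(s²/n) = 2478.9866; SE_fpc = √((1−f)s²/n) = 2095.1261.
Ratio = √(1−f) = 0.84515425. Reduction = 100·(1 − 0.84515425) = 15.4846%.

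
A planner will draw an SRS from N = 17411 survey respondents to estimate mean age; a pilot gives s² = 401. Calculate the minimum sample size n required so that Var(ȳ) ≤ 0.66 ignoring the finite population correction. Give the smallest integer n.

608

Without fpc, n₀ = s²/D = 401/0.66 = 607.5758.
Rounding up, n = 608.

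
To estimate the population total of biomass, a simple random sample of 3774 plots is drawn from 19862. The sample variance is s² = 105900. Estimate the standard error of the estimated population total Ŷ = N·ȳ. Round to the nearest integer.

94691

Var(Ŷ) = N²·Var(ȳ) = N²·(1 − n/N)·s²/n.
f = 3774/19862 = 0.19001108; Var(ȳ) = 0.80998892·105900/3774 = 22.728624.
Var(Ŷ) = 19862² · 22.728624 = 8.9664204 × 10^9.
SE(Ŷ) = √(8.9664204 × 10^9) = 94691.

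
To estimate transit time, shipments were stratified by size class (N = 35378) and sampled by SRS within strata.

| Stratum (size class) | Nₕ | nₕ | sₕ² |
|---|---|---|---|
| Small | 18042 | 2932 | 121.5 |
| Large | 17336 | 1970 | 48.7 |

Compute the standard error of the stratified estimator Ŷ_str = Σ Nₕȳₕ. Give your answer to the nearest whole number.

4229

Var(Ŷ_str) = Σₕ Nₕ²(1 − fₕ)sₕ²/nₕ.
Small: 18042²·(1 − 2932/18042)·121.5/2932 = 1.1296956 × 10^7.
Large: 17336²·(1 − 1970/17336)·48.7/1970 = 6.585253 × 10^6.
Sum = 1.7882209 × 10^7.
SE = √(1.7882209 × 10^7) = 4229.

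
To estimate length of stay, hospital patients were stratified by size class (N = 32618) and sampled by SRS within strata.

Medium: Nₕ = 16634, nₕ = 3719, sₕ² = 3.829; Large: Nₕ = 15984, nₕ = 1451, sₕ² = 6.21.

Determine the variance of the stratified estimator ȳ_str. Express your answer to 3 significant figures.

Var(ȳ_str) = Σₕ Wₕ²(1 − fₕ)sₕ²/nₕ with Wₕ = Nₕ/N, N = 32618.
Medium: Wₕ = 0.50996382; term = 0.50996382²·(1 − 0.22357821)·3.829/3719 = 2.0789098 × 10^-4.
Large: Wₕ = 0.49003618; term = 0.49003618²·(1 − 0.09077828)·6.21/1451 = 9.3443754 × 10^-4.
Sum = 0.0011423285.

0.00114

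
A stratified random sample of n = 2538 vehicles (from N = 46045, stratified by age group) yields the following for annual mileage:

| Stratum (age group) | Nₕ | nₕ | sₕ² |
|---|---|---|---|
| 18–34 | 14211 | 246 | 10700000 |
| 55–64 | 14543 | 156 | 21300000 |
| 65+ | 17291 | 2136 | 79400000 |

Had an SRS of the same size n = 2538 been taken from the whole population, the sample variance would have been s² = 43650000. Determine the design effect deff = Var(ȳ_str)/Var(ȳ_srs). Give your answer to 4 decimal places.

1.3624

Var(ȳ_str) = Σ Wₕ²(1−fₕ)sₕ²/nₕ with Wₕ = Nₕ/46045:
  18–34: (14211/46045)²·(1−246/14211)·10700000/246 = 4071.4518
  55–64: (14543/46045)²·(1−156/14543)·21300000/156 = 13474.551
  65+: (17291/46045)²·(1−2136/17291)·79400000/2136 = 4594.4164
  → Var(ȳ_str) = 22140.419.
Var(ȳ_srs) = (1 − 2538/46045)·43650000/2538 = 16250.596.
deff = 22140.419 / 16250.596 = 1.3624.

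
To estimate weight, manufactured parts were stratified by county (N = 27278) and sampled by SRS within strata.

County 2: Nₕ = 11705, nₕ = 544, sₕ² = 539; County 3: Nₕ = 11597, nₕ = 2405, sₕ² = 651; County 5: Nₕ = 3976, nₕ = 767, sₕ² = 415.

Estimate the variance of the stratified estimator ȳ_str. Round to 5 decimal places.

0.22201

Var(ȳ_str) = Σₕ Wₕ²(1 − fₕ)sₕ²/nₕ with Wₕ = Nₕ/N, N = 27278.
County 2: Wₕ = 0.42910037; term = 0.42910037²·(1 − 0.04647587)·539/544 = 0.17395597.
County 3: Wₕ = 0.42514114; term = 0.42514114²·(1 − 0.20738122)·651/2405 = 0.038778993.
County 5: Wₕ = 0.14575849; term = 0.14575849²·(1 − 0.19290744)·415/767 = 0.0092777737.
Sum = 0.22201274.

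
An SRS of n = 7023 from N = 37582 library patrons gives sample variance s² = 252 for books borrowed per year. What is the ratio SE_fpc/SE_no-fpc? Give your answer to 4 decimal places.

f = n/N = 7023/37582 = 0.18687137.
SE_no-fpc = √(s²/n) = 0.18942572; SE_fpc = √((1−f)s²/n) = 0.17081207.
Ratio = √(1−f) = 0.90173645.

0.9017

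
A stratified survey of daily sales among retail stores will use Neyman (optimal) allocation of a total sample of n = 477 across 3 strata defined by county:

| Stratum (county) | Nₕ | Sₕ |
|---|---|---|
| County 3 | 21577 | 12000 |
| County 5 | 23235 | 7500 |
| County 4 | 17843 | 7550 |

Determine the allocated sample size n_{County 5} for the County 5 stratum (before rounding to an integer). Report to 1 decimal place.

Neyman allocation: nₕ = n·NₕSₕ / Σⱼ NⱼSⱼ.
Σ NⱼSⱼ = 21577·12000 + 23235·7500 + 17843·7550 = 5.6790115 × 10^8.
n_{County 5} = 477·23235·7500 / (5.6790115 × 10^8) = 146.4.

146.4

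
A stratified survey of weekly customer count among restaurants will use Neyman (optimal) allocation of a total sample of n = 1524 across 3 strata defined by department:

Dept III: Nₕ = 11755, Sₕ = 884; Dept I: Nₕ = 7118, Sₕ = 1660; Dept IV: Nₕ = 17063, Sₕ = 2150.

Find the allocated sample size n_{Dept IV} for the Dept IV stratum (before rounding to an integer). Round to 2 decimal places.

Neyman allocation: nₕ = n·NₕSₕ / Σⱼ NⱼSⱼ.
Σ NⱼSⱼ = 11755·884 + 7118·1660 + 17063·2150 = 5.889275 × 10^7.
n_{Dept IV} = 1524·17063·2150 / (5.889275 × 10^7) = 949.33.

949.33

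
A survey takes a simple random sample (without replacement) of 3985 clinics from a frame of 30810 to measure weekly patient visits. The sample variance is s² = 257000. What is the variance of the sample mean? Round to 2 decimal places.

56.15

Under SRS without replacement, Var(ȳ) = (1 − f)·s²/n with f = n/N = 3985/30810 = 0.12934112.
Var(ȳ) = (1 − 0.12934112)·257000/3985 = 0.87065888·64.491844 = 56.150397.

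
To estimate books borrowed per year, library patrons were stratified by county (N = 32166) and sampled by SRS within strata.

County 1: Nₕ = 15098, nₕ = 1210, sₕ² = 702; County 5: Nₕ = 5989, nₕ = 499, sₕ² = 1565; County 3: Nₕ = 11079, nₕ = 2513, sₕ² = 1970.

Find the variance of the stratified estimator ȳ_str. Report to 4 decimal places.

0.2891

Var(ȳ_str) = Σₕ Wₕ²(1 − fₕ)sₕ²/nₕ with Wₕ = Nₕ/N, N = 32166.
County 1: Wₕ = 0.46937760; term = 0.46937760²·(1 − 0.08014307)·702/1210 = 0.11757548.
County 5: Wₕ = 0.18619039; term = 0.18619039²·(1 − 0.08331942)·1565/499 = 0.099665842.
County 3: Wₕ = 0.34443201; term = 0.34443201²·(1 − 0.22682553)·1970/2513 = 0.071904862.
Sum = 0.28914618.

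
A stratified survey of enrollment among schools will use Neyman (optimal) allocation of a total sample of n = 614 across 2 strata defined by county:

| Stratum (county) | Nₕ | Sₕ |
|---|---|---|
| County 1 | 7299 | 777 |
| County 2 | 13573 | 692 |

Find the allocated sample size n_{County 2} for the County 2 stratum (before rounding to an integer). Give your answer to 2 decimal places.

Neyman allocation: nₕ = n·NₕSₕ / Σⱼ NⱼSⱼ.
Σ NⱼSⱼ = 7299·777 + 13573·692 = 1.5063839 × 10^7.
n_{County 2} = 614·13573·692 / (1.5063839 × 10^7) = 382.84.

382.84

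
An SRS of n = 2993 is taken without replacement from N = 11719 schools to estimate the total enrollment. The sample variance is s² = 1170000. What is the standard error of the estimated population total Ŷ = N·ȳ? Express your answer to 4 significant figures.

Var(Ŷ) = N²·Var(ȳ) = N²·(1 − n/N)·s²/n.
f = 2993/11719 = 0.25539722; Var(ȳ) = 0.74460278·1170000/2993 = 291.07426.
Var(Ŷ) = 11719² · 291.07426 = 3.9974672 × 10^10.
SE(Ŷ) = √(3.9974672 × 10^10) = 199900.

199900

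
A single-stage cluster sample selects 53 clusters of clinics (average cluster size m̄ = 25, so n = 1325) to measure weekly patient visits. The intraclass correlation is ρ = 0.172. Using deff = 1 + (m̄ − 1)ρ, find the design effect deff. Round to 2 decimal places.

5.13

deff = 1 + (25 − 1)·0.172 = 1 + 4.128 = 5.128.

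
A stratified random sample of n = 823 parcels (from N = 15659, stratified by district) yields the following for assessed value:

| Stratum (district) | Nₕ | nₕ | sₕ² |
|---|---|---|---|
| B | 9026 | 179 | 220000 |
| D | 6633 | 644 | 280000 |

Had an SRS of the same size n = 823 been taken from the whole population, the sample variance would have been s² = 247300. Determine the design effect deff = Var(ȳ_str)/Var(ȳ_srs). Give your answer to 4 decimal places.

1.6533

Var(ȳ_str) = Σ Wₕ²(1−fₕ)sₕ²/nₕ with Wₕ = Nₕ/15659:
  B: (9026/15659)²·(1−179/9026)·220000/179 = 400.25149
  D: (6633/15659)²·(1−644/6633)·280000/644 = 70.438229
  → Var(ȳ_str) = 470.68972.
Var(ȳ_srs) = (1 − 823/15659)·247300/823 = 284.69319.
deff = 470.68972 / 284.69319 = 1.6533.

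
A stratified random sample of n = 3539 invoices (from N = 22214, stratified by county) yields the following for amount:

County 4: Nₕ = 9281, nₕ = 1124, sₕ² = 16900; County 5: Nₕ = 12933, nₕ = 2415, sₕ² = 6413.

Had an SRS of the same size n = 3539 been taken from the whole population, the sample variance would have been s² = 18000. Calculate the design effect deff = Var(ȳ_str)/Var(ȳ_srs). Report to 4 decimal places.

Var(ȳ_str) = Σ Wₕ²(1−fₕ)sₕ²/nₕ with Wₕ = Nₕ/22214:
  County 4: (9281/22214)²·(1−1124/9281)·16900/1124 = 2.3067052
  County 5: (12933/22214)²·(1−2415/12933)·6413/2415 = 0.73202011
  → Var(ȳ_str) = 3.0387253.
Var(ȳ_srs) = (1 − 3539/22214)·18000/3539 = 4.2758827.
deff = 3.0387253 / 4.2758827 = 0.7107.

0.7107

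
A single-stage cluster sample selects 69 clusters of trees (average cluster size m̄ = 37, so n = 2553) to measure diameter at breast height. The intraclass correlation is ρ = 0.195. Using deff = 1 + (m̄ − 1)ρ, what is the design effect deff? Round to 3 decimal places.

8.020

deff = 1 + (37 − 1)·0.195 = 1 + 7.02 = 8.02.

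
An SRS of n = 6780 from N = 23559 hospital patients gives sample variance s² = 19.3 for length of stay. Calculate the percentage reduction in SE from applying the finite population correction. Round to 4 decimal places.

15.6074

f = n/N = 6780/23559 = 0.28778811.
SE_no-fpc = √(s²/n) = 0.05335361; SE_fpc = √((1−f)s²/n) = 0.045026524.
Ratio = √(1−f) = 0.84392647. Reduction = 100·(1 − 0.84392647) = 15.6074%.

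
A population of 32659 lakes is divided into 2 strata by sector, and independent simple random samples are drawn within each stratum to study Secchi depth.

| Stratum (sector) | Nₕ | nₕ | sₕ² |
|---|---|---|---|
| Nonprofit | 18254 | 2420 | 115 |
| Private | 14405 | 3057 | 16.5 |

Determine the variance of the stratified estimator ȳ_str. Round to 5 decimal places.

Var(ȳ_str) = Σₕ Wₕ²(1 − fₕ)sₕ²/nₕ with Wₕ = Nₕ/N, N = 32659.
Nonprofit: Wₕ = 0.55892710; term = 0.55892710²·(1 − 0.13257368)·115/2420 = 0.012877317.
Private: Wₕ = 0.44107290; term = 0.44107290²·(1 − 0.21221798)·16.5/3057 = 8.2720915 × 10^-4.
Sum = 0.013704526.

0.01370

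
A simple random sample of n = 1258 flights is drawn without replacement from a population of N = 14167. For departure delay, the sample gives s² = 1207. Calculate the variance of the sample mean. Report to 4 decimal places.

0.8743

Under SRS without replacement, Var(ȳ) = (1 − f)·s²/n with f = n/N = 1258/14167 = 0.08879791.
Var(ȳ) = (1 − 0.08879791)·1207/1258 = 0.91120209·0.95945946 = 0.87426146.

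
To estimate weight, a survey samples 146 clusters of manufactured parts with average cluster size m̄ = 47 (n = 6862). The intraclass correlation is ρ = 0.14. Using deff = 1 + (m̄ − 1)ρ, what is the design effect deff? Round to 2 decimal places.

7.44

deff = 1 + (47 − 1)·0.14 = 1 + 6.44 = 7.44.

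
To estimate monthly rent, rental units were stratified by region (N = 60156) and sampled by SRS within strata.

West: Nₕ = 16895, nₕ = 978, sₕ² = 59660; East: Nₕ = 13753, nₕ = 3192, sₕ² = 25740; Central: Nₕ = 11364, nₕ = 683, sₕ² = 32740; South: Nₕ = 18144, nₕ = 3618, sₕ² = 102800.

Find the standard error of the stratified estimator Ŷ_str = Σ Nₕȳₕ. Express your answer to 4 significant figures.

Var(Ŷ_str) = Σₕ Nₕ²(1 − fₕ)sₕ²/nₕ.
West: 16895²·(1 − 978/16895)·59660/978 = 1.6404531 × 10^10.
East: 13753²·(1 − 3192/13753)·25740/3192 = 1.1712461 × 10^9.
Central: 11364²·(1 − 683/11364)·32740/683 = 5.818367 × 10^9.
South: 18144²·(1 − 3618/18144)·102800/3618 = 7.4886517 × 10^9.
Sum = 3.0882796 × 10^10.
SE = √(3.0882796 × 10^10) = 175700.

175700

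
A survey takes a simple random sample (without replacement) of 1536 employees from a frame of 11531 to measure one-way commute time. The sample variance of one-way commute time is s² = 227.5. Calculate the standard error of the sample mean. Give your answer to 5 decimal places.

0.35831

Under SRS without replacement, Var(ȳ) = (1 − f)·s²/n with f = n/N = 1536/11531 = 0.13320614.
Var(ȳ) = (1 − 0.13320614)·227.5/1536 = 0.86679386·0.14811198 = 0.12838255.
SE(ȳ) = √(0.12838255) = 0.35831.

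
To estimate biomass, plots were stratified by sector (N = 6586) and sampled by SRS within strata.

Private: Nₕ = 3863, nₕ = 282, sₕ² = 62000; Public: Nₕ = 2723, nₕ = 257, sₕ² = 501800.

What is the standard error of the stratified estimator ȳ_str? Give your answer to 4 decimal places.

Var(ȳ_str) = Σₕ Wₕ²(1 − fₕ)sₕ²/nₕ with Wₕ = Nₕ/N, N = 6586.
Private: Wₕ = 0.58654722; term = 0.58654722²·(1 − 0.07300026)·62000/282 = 70.11778.
Public: Wₕ = 0.41345278; term = 0.41345278²·(1 − 0.09438120)·501800/257 = 302.26982.
Sum = 372.3876.
SE = √(372.3876) = 19.2973.

19.2973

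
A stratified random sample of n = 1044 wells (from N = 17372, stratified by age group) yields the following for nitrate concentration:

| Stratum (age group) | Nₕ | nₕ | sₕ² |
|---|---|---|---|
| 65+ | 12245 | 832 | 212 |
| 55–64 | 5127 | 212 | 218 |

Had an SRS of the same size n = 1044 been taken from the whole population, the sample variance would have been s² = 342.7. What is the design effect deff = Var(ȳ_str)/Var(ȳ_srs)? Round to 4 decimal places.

0.6607

Var(ȳ_str) = Σ Wₕ²(1−fₕ)sₕ²/nₕ with Wₕ = Nₕ/17372:
  65+: (12245/17372)²·(1−832/12245)·212/832 = 0.11799715
  55–64: (5127/17372)²·(1−212/5127)·218/212 = 0.08586335
  → Var(ȳ_str) = 0.2038605.
Var(ȳ_srs) = (1 − 1044/17372)·342.7/1044 = 0.30852956.
deff = 0.2038605 / 0.30852956 = 0.6607.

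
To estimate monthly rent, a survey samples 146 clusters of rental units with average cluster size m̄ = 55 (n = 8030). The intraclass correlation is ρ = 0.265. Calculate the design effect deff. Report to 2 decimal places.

deff = 1 + (55 − 1)·0.265 = 1 + 14.31 = 15.31.

15.31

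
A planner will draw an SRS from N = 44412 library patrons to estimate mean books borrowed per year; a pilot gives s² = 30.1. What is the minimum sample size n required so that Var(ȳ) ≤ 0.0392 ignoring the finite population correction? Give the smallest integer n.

Without fpc, n₀ = s²/D = 30.1/0.0392 = 767.8571.
Rounding up, n = 768.

768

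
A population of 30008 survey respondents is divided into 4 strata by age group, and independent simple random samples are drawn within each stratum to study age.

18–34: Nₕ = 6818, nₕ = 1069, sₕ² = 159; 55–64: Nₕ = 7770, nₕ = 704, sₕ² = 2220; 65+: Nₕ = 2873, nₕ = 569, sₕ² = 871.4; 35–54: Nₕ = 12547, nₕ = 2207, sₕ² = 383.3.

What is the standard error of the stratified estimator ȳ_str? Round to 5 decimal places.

0.48479

Var(ȳ_str) = Σₕ Wₕ²(1 − fₕ)sₕ²/nₕ with Wₕ = Nₕ/N, N = 30008.
18–34: Wₕ = 0.22720608; term = 0.22720608²·(1 − 0.15679085)·159/1069 = 0.0064743269.
55–64: Wₕ = 0.25893095; term = 0.25893095²·(1 − 0.09060489)·2220/704 = 0.19226528.
65+: Wₕ = 0.09574114; term = 0.09574114²·(1 − 0.19805082)·871.4/569 = 0.01125769.
35–54: Wₕ = 0.41812183; term = 0.41812183²·(1 − 0.17589862)·383.3/2207 = 0.025022046.
Sum = 0.23501934.
SE = √(0.23501934) = 0.48479.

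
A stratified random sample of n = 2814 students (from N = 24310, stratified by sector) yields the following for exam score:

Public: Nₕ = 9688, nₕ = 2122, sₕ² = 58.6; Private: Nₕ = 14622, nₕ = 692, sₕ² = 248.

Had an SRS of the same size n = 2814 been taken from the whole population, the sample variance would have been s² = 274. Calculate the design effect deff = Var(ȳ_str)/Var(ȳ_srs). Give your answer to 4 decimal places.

1.4744

Var(ȳ_str) = Σ Wₕ²(1−fₕ)sₕ²/nₕ with Wₕ = Nₕ/24310:
  Public: (9688/24310)²·(1−2122/9688)·58.6/2122 = 0.0034251752
  Private: (14622/24310)²·(1−692/14622)·248/692 = 0.12351894
  → Var(ȳ_str) = 0.12694412.
Var(ȳ_srs) = (1 − 2814/24310)·274/2814 = 0.08609921.
deff = 0.12694412 / 0.08609921 = 1.4744.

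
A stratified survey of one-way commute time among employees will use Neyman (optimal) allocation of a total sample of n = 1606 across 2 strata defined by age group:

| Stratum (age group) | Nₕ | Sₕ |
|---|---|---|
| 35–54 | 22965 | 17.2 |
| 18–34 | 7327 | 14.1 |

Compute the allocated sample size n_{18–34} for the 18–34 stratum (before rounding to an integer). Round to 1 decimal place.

Neyman allocation: nₕ = n·NₕSₕ / Σⱼ NⱼSⱼ.
Σ NⱼSⱼ = 22965·17.2 + 7327·14.1 = 498308.7.
n_{18–34} = 1606·7327·14.1 / 498308.7 = 333.0.

333.0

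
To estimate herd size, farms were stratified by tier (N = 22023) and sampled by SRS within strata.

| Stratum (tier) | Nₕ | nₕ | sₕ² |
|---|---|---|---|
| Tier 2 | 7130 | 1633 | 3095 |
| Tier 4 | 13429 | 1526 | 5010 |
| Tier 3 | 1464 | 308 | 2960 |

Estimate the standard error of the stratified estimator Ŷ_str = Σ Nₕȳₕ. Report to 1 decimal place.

Var(Ŷ_str) = Σₕ Nₕ²(1 − fₕ)sₕ²/nₕ.
Tier 2: 7130²·(1 − 1633/7130)·3095/1633 = 7.4283051 × 10^7.
Tier 4: 13429²·(1 − 1526/13429)·5010/1526 = 5.2478728 × 10^8.
Tier 3: 1464²·(1 − 308/1464)·2960/308 = 1.626447 × 10^7.
Sum = 6.153348 × 10^8.
SE = √(6.153348 × 10^8) = 24805.9.

24805.9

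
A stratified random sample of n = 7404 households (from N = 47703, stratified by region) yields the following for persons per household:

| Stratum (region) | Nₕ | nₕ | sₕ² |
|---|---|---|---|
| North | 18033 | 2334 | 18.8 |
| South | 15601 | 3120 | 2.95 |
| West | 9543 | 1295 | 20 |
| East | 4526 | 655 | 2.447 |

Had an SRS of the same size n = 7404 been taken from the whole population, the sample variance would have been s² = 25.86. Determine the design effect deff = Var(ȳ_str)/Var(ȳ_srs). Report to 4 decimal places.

0.5578

Var(ȳ_str) = Σ Wₕ²(1−fₕ)sₕ²/nₕ with Wₕ = Nₕ/47703:
  North: (18033/47703)²·(1−2334/18033)·18.8/2334 = 0.0010020874
  South: (15601/47703)²·(1−3120/15601)·2.95/3120 = 8.0905465 × 10^-5
  West: (9543/47703)²·(1−1295/9543)·20/1295 = 5.341982 × 10^-4
  East: (4526/47703)²·(1−655/4526)·2.447/655 = 2.876332 × 10^-5
  → Var(ȳ_str) = 0.0016459544.
Var(ȳ_srs) = (1 − 7404/47703)·25.86/7404 = 0.0029506024.
deff = 0.0016459544 / 0.0029506024 = 0.5578.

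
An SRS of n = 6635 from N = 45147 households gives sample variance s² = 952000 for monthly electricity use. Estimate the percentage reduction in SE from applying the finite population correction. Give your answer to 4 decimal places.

f = n/N = 6635/45147 = 0.14696436.
SE_no-fpc = √(s²/n) = 11.978378; SE_fpc = √((1−f)s²/n) = 11.063221.
Ratio = √(1−f) = 0.92359928. Reduction = 100·(1 − 0.92359928) = 7.6401%.

7.6401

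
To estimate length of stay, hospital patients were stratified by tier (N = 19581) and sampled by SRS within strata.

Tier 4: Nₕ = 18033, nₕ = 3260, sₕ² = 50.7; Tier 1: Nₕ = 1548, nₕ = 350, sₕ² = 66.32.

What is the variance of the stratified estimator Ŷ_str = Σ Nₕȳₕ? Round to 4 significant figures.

Var(Ŷ_str) = Σₕ Nₕ²(1 − fₕ)sₕ²/nₕ.
Tier 4: 18033²·(1 − 3260/18033)·50.7/3260 = 4.1431155 × 10^6.
Tier 1: 1548²·(1 − 350/1548)·66.32/350 = 351402.02.
Sum = 4.4945175 × 10^6.

4.495 × 10^6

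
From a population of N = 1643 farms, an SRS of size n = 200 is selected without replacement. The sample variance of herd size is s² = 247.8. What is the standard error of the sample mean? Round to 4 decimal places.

Under SRS without replacement, Var(ȳ) = (1 − f)·s²/n with f = n/N = 200/1643 = 0.12172855.
Var(ȳ) = (1 − 0.12172855)·247.8/200 = 0.87827145·1.239 = 1.0881783.
SE(ȳ) = √(1.0881783) = 1.0432.

1.0432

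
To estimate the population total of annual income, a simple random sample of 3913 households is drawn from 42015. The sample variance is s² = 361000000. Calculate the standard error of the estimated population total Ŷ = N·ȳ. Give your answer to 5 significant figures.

Var(Ŷ) = N²·Var(ȳ) = N²·(1 − n/N)·s²/n.
f = 3913/42015 = 0.09313340; Var(ȳ) = 0.90686660·361000000/3913 = 83664.411.
Var(Ŷ) = 42015² · 83664.411 = 1.4768946 × 10^14.
SE(Ŷ) = √(1.4768946 × 10^14) = 1.2153 × 10^7.

1.2153 × 10^7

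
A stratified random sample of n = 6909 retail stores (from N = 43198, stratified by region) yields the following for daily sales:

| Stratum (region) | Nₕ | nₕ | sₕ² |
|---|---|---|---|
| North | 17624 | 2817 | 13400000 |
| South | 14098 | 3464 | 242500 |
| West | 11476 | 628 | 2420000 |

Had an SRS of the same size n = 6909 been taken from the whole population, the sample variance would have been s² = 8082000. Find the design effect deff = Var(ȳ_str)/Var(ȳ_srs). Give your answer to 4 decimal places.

Var(ȳ_str) = Σ Wₕ²(1−fₕ)sₕ²/nₕ with Wₕ = Nₕ/43198:
  North: (17624/43198)²·(1−2817/17624)·13400000/2817 = 665.2153
  South: (14098/43198)²·(1−3464/14098)·242500/3464 = 5.6241998
  West: (11476/43198)²·(1−628/11476)·2420000/628 = 257.08022
  → Var(ȳ_str) = 927.91972.
Var(ȳ_srs) = (1 − 6909/43198)·8082000/6909 = 982.68655.
deff = 927.91972 / 982.68655 = 0.9443.

0.9443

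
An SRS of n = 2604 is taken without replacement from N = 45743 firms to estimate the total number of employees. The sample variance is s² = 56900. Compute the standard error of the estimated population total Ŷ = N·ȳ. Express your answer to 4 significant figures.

207700

Var(Ŷ) = N²·Var(ȳ) = N²·(1 − n/N)·s²/n.
f = 2604/45743 = 0.05692674; Var(ȳ) = 0.94307326·56900/2604 = 20.607092.
Var(Ŷ) = 45743² · 20.607092 = 4.3118734 × 10^10.
SE(Ŷ) = √(4.3118734 × 10^10) = 207700.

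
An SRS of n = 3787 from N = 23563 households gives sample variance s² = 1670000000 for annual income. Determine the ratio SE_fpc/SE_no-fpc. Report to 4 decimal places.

0.9161

f = n/N = 3787/23563 = 0.16071807.
SE_no-fpc = √(s²/n) = 664.06499; SE_fpc = √((1−f)s²/n) = 608.36542.
Ratio = √(1−f) = 0.91612331.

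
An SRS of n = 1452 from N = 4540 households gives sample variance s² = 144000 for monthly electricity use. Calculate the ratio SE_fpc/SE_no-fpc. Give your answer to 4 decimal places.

0.8247

f = n/N = 1452/4540 = 0.31982379.
SE_no-fpc = √(s²/n) = 9.958592; SE_fpc = √((1−f)s²/n) = 8.2131292.
Ratio = √(1−f) = 0.82472796.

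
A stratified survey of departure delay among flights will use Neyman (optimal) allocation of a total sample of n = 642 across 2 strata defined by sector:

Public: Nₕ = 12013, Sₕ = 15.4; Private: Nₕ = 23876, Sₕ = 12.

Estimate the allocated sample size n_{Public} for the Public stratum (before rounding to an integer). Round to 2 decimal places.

251.89

Neyman allocation: nₕ = n·NₕSₕ / Σⱼ NⱼSⱼ.
Σ NⱼSⱼ = 12013·15.4 + 23876·12 = 471512.2.
n_{Public} = 642·12013·15.4 / 471512.2 = 251.89.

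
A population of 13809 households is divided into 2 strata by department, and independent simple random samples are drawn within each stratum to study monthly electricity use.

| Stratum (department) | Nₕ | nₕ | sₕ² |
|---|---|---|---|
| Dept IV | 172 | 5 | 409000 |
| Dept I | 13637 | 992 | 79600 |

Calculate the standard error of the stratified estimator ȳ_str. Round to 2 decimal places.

Var(ȳ_str) = Σₕ Wₕ²(1 − fₕ)sₕ²/nₕ with Wₕ = Nₕ/N, N = 13809.
Dept IV: Wₕ = 0.01245564; term = 0.01245564²·(1 − 0.02906977)·409000/5 = 12.321789.
Dept I: Wₕ = 0.98754436; term = 0.98754436²·(1 − 0.07274327)·79600/992 = 72.562897.
Sum = 84.884686.
SE = √(84.884686) = 9.21.

9.21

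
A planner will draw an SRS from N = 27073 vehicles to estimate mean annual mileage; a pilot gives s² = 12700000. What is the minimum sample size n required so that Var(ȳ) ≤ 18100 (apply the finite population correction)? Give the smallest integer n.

684

Without fpc, n₀ = s²/D = 12700000/18100 = 701.6575.
With fpc, (1 − n/N)·s²/n ≤ D requires n ≥ n₀/(1 + n₀/N) = 701.6575/(1 + 701.6575/27073) = 683.9319.
Rounding up, n = 684.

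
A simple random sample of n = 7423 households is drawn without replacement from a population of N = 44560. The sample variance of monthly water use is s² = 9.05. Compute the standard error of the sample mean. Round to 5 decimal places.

Under SRS without replacement, Var(ȳ) = (1 − f)·s²/n with f = n/N = 7423/44560 = 0.16658438.
Var(ȳ) = (1 − 0.16658438)·9.05/7423 = 0.83341562·0.0012191836 = 0.0010160867.
SE(ȳ) = √(0.0010160867) = 0.03188.

0.03188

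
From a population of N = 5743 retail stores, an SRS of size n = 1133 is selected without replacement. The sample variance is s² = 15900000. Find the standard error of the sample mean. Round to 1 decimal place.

Under SRS without replacement, Var(ȳ) = (1 − f)·s²/n with f = n/N = 1133/5743 = 0.19728365.
Var(ȳ) = (1 − 0.19728365)·15900000/1133 = 0.80271635·14033.539 = 11264.951.
SE(ȳ) = √(11264.951) = 106.1.

106.1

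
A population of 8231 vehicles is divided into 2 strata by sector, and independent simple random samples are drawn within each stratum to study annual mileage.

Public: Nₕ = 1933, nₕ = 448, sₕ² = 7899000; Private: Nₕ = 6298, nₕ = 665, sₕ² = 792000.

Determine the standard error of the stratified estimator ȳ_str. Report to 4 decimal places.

37.0229

Var(ȳ_str) = Σₕ Wₕ²(1 − fₕ)sₕ²/nₕ with Wₕ = Nₕ/N, N = 8231.
Public: Wₕ = 0.23484388; term = 0.23484388²·(1 − 0.23176410)·7899000/448 = 747.04576.
Private: Wₕ = 0.76515612; term = 0.76515612²·(1 − 0.10558908)·792000/665 = 623.64973.
Sum = 1370.6955.
SE = √(1370.6955) = 37.0229.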